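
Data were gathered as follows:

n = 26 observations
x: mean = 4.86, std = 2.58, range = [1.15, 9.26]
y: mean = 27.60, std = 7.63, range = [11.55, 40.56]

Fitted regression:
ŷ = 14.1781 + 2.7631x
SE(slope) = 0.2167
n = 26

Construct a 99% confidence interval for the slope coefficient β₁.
The 99% CI for β₁ is (2.1570, 3.3692)

Confidence interval for the slope:

The 99% CI for β₁ is: β̂₁ ± t*(α/2, n-2) × SE(β̂₁)

Step 1: Find critical t-value
- Confidence level = 0.99
- Degrees of freedom = n - 2 = 26 - 2 = 24
- t*(α/2, 24) = 2.7969

Step 2: Calculate margin of error
Margin = 2.7969 × 0.2167 = 0.6061

Step 3: Construct interval
CI = 2.7631 ± 0.6061
CI = (2.1570, 3.3692)

Interpretation: intervals built this way capture the true β₁ in 99% of repeated samples; here the plausible range for the per-unit effect of x on y is 2.1570 to 3.3692.
The interval does not include 0, suggesting a significant linear relationship.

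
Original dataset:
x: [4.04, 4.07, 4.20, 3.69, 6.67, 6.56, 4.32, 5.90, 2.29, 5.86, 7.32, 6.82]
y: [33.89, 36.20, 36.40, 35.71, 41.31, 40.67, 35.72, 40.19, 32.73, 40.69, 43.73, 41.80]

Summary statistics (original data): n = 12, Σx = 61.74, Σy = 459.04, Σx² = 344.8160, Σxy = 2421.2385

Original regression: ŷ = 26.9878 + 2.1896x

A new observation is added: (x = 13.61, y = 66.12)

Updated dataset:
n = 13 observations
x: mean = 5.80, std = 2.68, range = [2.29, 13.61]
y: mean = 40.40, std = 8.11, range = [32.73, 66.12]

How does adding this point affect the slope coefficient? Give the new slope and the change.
New slope β₁ = 2.9711 versus 2.1896 before: a change of +0.7815 (+35.7%).

x = 13.61 lies well outside the original x-range [2.29, 7.32] (x̄ ≈ 5.15), so this observation has high leverage and can move the slope substantially.

Step 1: Update the sums with the new point (n goes from 12 to 13)
Σx  = 61.74 + 13.61 = 75.35
Σy  = 459.04 + 66.12 = 525.16
Σx² = 344.8160 + 13.61² = 344.8160 + 185.2321 = 530.0481
Σxy = 2421.2385 + 13.61×66.12 = 2421.2385 + 899.8932 = 3321.1317

Step 2: Recompute the slope with b₁ = (nΣxy − ΣxΣy) / (nΣx² − (Σx)²)
Numerator   = 13×3321.1317 − 75.35×525.16 = 43174.7121 − 39570.8060 = 3603.9061
Denominator = 13×530.0481 − 75.35² = 6890.6253 − 5677.6225 = 1213.0028
b₁(new) = 3603.9061 / 1213.0028 = 2.9711

(Same formula on the original sums: (12×2421.2385 − 61.74×459.04) / (12×344.8160 − 61.74²) = 713.7324 / 325.9644 = 2.1896, matching the given fit.)

Step 3: Change in slope
Δβ₁ = 2.9711 − 2.1896 = +0.7815
Relative change = +0.7815 / 2.1896 × 100% = +35.7%
→ the slope increases when the point is added.

A high-leverage point only changes the slope if it is off the original line; here y = 66.12 is above the original trend, so the slope increases.
In practice: check such a point for data-entry or measurement error.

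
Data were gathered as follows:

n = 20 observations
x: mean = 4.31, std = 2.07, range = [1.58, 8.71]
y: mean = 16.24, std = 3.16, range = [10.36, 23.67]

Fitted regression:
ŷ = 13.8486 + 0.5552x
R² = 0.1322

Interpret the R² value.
About 13.22% of the variability in y is accounted for by the regression on x (R² = 0.1322) — a weak linear fit.

The coefficient of determination R² is the fraction of the total variation in y that the fitted line accounts for.

Here R² = 0.1322:
- Explained: 13.22% of the variation in y
- Unexplained (residual): 100% − 13.22% = 86.78%
- Rule of thumb (below 0.3 weak; 0.3 to below 0.7 moderate; 0.7 and above strong) → weak

Equivalently, for simple linear regression R² = r², so |r| = √0.1322 ≈ 0.3636.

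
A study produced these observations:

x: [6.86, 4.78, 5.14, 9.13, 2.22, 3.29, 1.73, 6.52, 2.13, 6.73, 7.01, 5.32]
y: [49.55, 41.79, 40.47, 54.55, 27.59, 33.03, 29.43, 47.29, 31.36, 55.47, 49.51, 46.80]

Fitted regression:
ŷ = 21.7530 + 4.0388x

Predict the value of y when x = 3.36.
ŷ = 35.3234

To predict y for x = 3.36, substitute into the regression equation:

ŷ = 21.7530 + 4.0388 × 3.36
ŷ = 21.7530 + 13.5704
ŷ = 35.3234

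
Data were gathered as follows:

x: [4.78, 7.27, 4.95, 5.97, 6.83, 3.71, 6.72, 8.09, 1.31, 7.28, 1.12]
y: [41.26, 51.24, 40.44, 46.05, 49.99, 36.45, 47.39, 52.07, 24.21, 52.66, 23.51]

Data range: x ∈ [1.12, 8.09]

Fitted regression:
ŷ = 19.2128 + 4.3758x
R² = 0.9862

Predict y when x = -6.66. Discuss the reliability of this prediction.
ŷ = -9.9300, but this is extrapolation (below the data range [1.12, 8.09]) and may be unreliable.

Prediction calculation:
ŷ = 19.2128 + 4.3758 × (-6.66)
ŷ = -9.9300

Reliability:
- Data range: x ∈ [1.12, 8.09]
- Prediction point: x = -6.66 is 7.78 units below the observed range → this is EXTRAPOLATION, not interpolation

Why that matters here:
- R² describes fit only over the sampled x values; it says nothing about behaviour beyond them
- Real relationships often flatten, saturate, or turn nonlinear at extremes
- The linear relationship may not hold outside the observed range

Report the number if required, but flag clearly that it is an extrapolation.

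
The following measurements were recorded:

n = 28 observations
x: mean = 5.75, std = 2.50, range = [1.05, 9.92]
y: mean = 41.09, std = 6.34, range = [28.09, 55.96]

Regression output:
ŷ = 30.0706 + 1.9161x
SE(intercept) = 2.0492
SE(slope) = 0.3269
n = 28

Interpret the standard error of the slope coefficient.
SE(β̂₁) = 0.3269 is the estimated standard deviation of the slope estimate across repeated samples; relative to β̂₁ = 1.9161 that is 17.1%, a precise estimate.

What SE measures:
- The standard error quantifies the sampling variability of the coefficient estimate
- It is the estimated standard deviation of β̂₁ across hypothetical repeated samples of the same size
- Smaller SE → more precise estimate

Relative precision:
- SE / |β̂₁| = 0.3269 / 1.9161 = 17.1%
- Rule of thumb (under 20%: precise; 20% to under 50%: moderately precise; 50% or more: imprecise) → precise

Rough 95% range (±2 SE): 1.9161 ± 0.6538 → (1.2623, 2.5699).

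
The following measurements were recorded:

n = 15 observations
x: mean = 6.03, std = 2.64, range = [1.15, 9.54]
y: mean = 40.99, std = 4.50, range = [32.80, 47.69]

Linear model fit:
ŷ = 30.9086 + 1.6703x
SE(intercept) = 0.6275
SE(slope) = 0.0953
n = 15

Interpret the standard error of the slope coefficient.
SE(slope) = 0.0953 measures the uncertainty in the estimated slope. The coefficient is estimated precisely (SE/|β̂₁| = 5.7%).

SE(β̂₁) = s / √Sxx, where s is the residual standard deviation and Sxx = Σ(x − x̄)². It is the yardstick for how far β̂₁ = 1.6703 could plausibly be from the true slope.

Relative precision:
- SE / |β̂₁| = 0.0953 / 1.6703 = 5.7%
- Rule of thumb (under 20%: precise; 20% to under 50%: moderately precise; 50% or more: imprecise) → precise

Rough 95% range (±2 SE): 1.6703 ± 0.1906 → (1.4797, 1.8609).

What drives SE(β̂₁): larger n (here n = 15) → smaller SE; wider spread of x values → smaller SE.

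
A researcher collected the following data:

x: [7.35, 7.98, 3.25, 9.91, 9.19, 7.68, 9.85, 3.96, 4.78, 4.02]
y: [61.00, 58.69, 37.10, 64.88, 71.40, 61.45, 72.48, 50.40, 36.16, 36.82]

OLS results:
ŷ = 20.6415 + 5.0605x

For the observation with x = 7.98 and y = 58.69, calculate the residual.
Residual = -2.3343

The residual is the difference between the actual value and the predicted value:

Residual = y - ŷ

Step 1: Calculate predicted value
ŷ = 20.6415 + 5.0605 × 7.98
ŷ = 61.0243

Step 2: Calculate residual
Residual = 58.69 - 61.0243
Residual = -2.3343

Sign check: y < ŷ, so the point is below the line and the fit overestimates here.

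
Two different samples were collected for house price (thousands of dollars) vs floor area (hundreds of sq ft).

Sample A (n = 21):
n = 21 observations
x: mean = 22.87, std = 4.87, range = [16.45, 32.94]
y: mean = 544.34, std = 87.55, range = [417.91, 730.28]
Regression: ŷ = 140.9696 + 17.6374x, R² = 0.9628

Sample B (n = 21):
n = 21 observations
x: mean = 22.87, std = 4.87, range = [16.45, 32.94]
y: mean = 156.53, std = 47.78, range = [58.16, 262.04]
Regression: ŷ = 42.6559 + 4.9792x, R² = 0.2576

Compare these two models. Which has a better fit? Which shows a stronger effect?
Model A has the better fit (R² = 0.9628 vs 0.2576). Model A shows the stronger effect (|β₁| = 17.6374 vs 4.9792).

Model Comparison:

Goodness of fit (R²):
- Model A: R² = 0.9628 → 96.28% of variance in house price explained
- Model B: R² = 0.2576 → 25.76% of variance in house price explained
- 0.9628 > 0.2576 → Model A has the better fit

Which has the larger per-hundred sq ft effect? (|β₁|)
- Model A: β₁ = 17.6374 → predicted house price rises 17.6374 thousand dollars per additional hundred sq ft of floor area
- Model B: β₁ = 4.9792 → predicted house price rises 4.9792 thousand dollars per additional hundred sq ft of floor area
- |17.6374| > |4.9792| → Model A shows the stronger marginal effect

Note: The two samples could reflect different populations, time periods, or measurement quality.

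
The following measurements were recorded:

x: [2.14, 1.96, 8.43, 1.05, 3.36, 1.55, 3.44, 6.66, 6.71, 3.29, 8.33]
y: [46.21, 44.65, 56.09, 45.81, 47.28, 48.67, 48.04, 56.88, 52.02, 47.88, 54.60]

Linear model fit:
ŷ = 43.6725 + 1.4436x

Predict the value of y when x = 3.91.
ŷ = 49.3170

x = 3.91 lies inside the observed range [1.05, 8.43], so the fitted equation applies directly:

ŷ = 43.6725 + 1.4436 × 3.91
ŷ = 43.6725 + 5.6445
ŷ = 49.3170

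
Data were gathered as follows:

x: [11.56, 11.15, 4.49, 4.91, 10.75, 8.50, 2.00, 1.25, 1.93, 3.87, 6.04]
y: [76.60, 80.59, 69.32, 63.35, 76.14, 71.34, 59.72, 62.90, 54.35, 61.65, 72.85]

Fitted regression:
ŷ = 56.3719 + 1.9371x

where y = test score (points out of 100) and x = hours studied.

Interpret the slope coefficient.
An increase of one hour in study time is associated with a 1.9371 points increase in predicted test score.

The slope β₁ = 1.9371 gives the rate at which the fitted test score changes with study time.

Interpretation:
- Study time up by 1 hour → predicted test score increases by 1.9371 points
- This is a linear approximation: the same per-unit change is assumed across the whole observed x range

The intercept β₀ = 56.3719 is the predicted test score when study time = 0; since the smallest observed x is 1.25, this is an extrapolation and mainly anchors the line.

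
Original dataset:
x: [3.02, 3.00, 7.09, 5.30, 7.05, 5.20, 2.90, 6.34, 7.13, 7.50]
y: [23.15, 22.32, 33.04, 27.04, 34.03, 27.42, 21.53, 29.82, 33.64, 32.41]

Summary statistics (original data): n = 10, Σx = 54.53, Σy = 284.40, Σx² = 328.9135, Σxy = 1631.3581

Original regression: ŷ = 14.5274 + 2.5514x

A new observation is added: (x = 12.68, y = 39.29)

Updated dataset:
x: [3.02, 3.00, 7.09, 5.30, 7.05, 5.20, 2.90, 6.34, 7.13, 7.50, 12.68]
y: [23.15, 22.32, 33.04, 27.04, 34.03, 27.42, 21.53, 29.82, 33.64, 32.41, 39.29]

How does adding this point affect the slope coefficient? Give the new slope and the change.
New slope β₁ = 1.9206 versus 2.5514 before: a change of -0.6308 (-24.7%).

The new point has HIGH LEVERAGE: x = 12.68 is far from the original mean x̄ = 54.53/10 ≈ 5.45 (original range [2.90, 7.50]).

Step 1: Update the sums with the new point (n goes from 10 to 11)
Σx  = 54.53 + 12.68 = 67.21
Σy  = 284.40 + 39.29 = 323.69
Σx² = 328.9135 + 12.68² = 328.9135 + 160.7824 = 489.6959
Σxy = 1631.3581 + 12.68×39.29 = 1631.3581 + 498.1972 = 2129.5553

Step 2: Recompute the slope with b₁ = (nΣxy − ΣxΣy) / (nΣx² − (Σx)²)
Numerator   = 11×2129.5553 − 67.21×323.69 = 23425.1083 − 21755.2049 = 1669.9034
Denominator = 11×489.6959 − 67.21² = 5386.6549 − 4517.1841 = 869.4708
b₁(new) = 1669.9034 / 869.4708 = 1.9206

(Same formula on the original sums: (10×1631.3581 − 54.53×284.40) / (10×328.9135 − 54.53²) = 805.2490 / 315.6141 = 2.5514, matching the given fit.)

Step 3: Change in slope
Δβ₁ = 1.9206 − 2.5514 = -0.6308
Relative change = -0.6308 / 2.5514 × 100% = -24.7%
→ the slope decreases when the point is added.

A high-leverage point only changes the slope if it is off the original line; here y = 39.29 is below the original trend, so the slope decreases.
In practice: refit with and without it and report both if conclusions differ; investigate whether it comes from the same population as the rest of the sample.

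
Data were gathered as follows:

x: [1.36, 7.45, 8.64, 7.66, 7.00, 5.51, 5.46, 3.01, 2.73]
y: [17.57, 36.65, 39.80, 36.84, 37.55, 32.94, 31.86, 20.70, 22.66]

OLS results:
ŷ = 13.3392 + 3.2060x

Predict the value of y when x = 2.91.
ŷ = 22.6687

x = 2.91 lies inside the observed range [1.36, 8.64], so the fitted equation applies directly:

ŷ = 13.3392 + 3.2060 × 2.91
ŷ = 13.3392 + 9.3295
ŷ = 22.6687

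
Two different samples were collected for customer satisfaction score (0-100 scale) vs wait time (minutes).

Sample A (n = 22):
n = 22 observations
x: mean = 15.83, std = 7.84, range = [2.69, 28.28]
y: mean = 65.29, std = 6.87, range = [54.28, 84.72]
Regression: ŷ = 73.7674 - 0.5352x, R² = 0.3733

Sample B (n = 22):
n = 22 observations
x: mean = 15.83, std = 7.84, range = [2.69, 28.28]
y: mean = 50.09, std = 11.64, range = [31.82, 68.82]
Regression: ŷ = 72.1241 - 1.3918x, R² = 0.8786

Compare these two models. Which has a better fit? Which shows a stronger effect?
Model B has the better fit (R² = 0.8786 vs 0.3733). Model B shows the stronger effect (|β₁| = 1.3918 vs 0.5352).

Model Comparison:

Fit — compare R²:
- Model A: R² = 0.3733 → 37.33% of variance in satisfaction score explained
- Model B: R² = 0.8786 → 87.86% of variance in satisfaction score explained
- 0.8786 > 0.3733 → Model B has the better fit

Effect size (slope magnitude):
- Model A: β₁ = -0.5352 → predicted satisfaction score falls 0.5352 points per additional minute of wait time
- Model B: β₁ = -1.3918 → predicted satisfaction score falls 1.3918 points per additional minute of wait time
- |-0.5352| < |-1.3918| → Model B shows the stronger marginal effect

Notes:
- R² measures how tightly points cluster around the line; β₁ measures how steep the line is — they answer different questions.
- A steeper slope doesn't make a better model if the scatter around the line is large.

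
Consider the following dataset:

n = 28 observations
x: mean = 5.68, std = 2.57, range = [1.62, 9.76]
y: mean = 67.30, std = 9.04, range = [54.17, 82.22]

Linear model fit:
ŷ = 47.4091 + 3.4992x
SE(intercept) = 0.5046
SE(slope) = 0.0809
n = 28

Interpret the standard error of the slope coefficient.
The slope 3.4992 is pinned down to within about ±0.0809 (one SE) by these data — relative uncertainty 2.3%, i.e. precise.

What SE measures:
- The standard error quantifies the sampling variability of the coefficient estimate
- It is the estimated standard deviation of β̂₁ across hypothetical repeated samples of the same size
- Smaller SE → more precise estimate

Relative precision:
- SE / |β̂₁| = 0.0809 / 3.4992 = 2.3%
- Rule of thumb (under 20%: precise; 20% to under 50%: moderately precise; 50% or more: imprecise) → precise

Link to interval estimation: a confidence interval for β₁ is β̂₁ ± t* × 0.0809, so SE sets the half-width per unit of t*.

What drives SE(β̂₁): wider spread of x values → smaller SE; larger n (here n = 28) → smaller SE; more residual scatter → larger SE.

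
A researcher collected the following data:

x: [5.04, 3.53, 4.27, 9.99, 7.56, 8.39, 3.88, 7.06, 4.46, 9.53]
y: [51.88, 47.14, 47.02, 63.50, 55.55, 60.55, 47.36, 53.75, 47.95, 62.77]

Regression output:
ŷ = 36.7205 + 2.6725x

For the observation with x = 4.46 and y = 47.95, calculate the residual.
Residual = -0.6899

The residual is the difference between the actual value and the predicted value:

Residual = y - ŷ

Step 1: Calculate predicted value
ŷ = 36.7205 + 2.6725 × 4.46
ŷ = 48.6399

Step 2: Calculate residual
Residual = 47.95 - 48.6399
Residual = -0.6899

The residual is negative, so the observed y = 47.95 sits below the regression line (the line overestimates it by 0.6899).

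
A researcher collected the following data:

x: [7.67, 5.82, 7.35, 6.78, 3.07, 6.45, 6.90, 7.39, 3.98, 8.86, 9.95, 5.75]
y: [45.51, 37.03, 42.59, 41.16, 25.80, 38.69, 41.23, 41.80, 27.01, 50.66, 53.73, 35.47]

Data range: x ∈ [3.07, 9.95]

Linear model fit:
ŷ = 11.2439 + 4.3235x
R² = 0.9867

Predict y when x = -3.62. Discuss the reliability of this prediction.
ŷ = -4.4072 (extrapolation — x = -3.62 lies outside [3.07, 9.95], so reliability is low).

Prediction calculation:
ŷ = 11.2439 + 4.3235 × (-3.62)
ŷ = -4.4072

Reliability:
- Data range: x ∈ [3.07, 9.95]
- Prediction point: x = -3.62 is 6.69 units below the observed range → this is EXTRAPOLATION, not interpolation

Why that matters here:
- R² describes fit only over the sampled x values; it says nothing about behaviour beyond them
- The standard error of prediction grows with (x − x̄)², and x = -3.62 is far from x̄ = 6.66
- Real relationships often flatten, saturate, or turn nonlinear at extremes

Report the number if required, but flag clearly that it is an extrapolation.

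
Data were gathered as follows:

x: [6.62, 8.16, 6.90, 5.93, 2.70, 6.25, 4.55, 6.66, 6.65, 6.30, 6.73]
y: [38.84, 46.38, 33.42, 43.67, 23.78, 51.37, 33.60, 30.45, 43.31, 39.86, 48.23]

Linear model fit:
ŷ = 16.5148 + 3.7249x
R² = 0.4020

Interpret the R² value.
The model explains 40.20% of the variance in y (R² = 0.4020), leaving 59.80% unexplained; the fit is moderate.

The coefficient of determination R² is the fraction of the total variation in y that the fitted line accounts for.

Here R² = 0.4020:
- Explained: 40.20% of the variation in y
- Unexplained (residual): 100% − 40.20% = 59.80%
- Rule of thumb (below 0.3 weak; 0.3 to below 0.7 moderate; 0.7 and above strong) → moderate

Note: R² says nothing about causation, and a high R² does not by itself mean the linear form is appropriate — check the residuals.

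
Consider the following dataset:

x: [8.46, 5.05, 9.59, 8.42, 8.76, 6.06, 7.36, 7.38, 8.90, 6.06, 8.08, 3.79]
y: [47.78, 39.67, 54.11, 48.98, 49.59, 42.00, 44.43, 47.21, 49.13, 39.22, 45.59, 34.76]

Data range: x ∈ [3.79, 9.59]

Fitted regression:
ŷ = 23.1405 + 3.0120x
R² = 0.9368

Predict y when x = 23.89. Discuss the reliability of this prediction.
ŷ = 95.0972, but this is extrapolation (above the data range [3.79, 9.59]) and may be unreliable.

Prediction calculation:
ŷ = 23.1405 + 3.0120 × 23.89
ŷ = 95.0972

Reliability:
- Data range: x ∈ [3.79, 9.59]
- Prediction point: x = 23.89 is 14.30 units above the observed range → this is EXTRAPOLATION, not interpolation

Why that matters here:
- Real relationships often flatten, saturate, or turn nonlinear at extremes
- The standard error of prediction grows with (x − x̄)², and x = 23.89 is far from x̄ = 7.33

Report the number if required, but flag clearly that it is an extrapolation.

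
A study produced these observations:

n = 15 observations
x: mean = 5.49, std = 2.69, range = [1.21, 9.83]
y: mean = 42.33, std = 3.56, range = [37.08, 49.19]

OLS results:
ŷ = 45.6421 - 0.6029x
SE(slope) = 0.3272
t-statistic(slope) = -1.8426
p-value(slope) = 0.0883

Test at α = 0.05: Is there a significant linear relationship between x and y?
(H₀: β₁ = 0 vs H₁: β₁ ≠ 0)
Fail to reject H₀: p-value = 0.0883 ≥ α = 0.05. The linear relationship is not significant at the 5% level.

Hypothesis test for the slope coefficient:

H₀: β₁ = 0 (no linear relationship)
H₁: β₁ ≠ 0 (linear relationship exists)

Test statistic: t = β̂₁ / SE(β̂₁) = -0.6029 / 0.3272 = -1.8426

p = 0.0883: how often a slope estimate this far from 0 (in SE units) would arise by chance if β₁ were truly 0.

Decision rule: reject H₀ if p-value < α.
p-value = 0.0883 ≥ α = 0.05 → fail to reject H₀.

There is not sufficient evidence at the 5% significance level to conclude that a linear relationship exists between x and y.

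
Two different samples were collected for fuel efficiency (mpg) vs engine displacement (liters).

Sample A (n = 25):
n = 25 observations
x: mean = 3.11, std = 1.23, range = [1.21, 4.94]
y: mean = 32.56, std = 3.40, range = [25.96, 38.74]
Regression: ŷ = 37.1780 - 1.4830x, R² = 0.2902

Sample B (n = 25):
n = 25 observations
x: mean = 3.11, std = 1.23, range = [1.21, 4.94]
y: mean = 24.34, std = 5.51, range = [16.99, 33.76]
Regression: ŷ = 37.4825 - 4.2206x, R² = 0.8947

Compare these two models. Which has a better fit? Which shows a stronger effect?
Model B has the better fit (R² = 0.8947 vs 0.2902). Model B shows the stronger effect (|β₁| = 4.2206 vs 1.4830).

Model Comparison:

Which explains more variance? (R²)
- Model A: R² = 0.2902 → 29.02% of variance in fuel efficiency explained
- Model B: R² = 0.8947 → 89.47% of variance in fuel efficiency explained
- 0.8947 > 0.2902 → Model B has the better fit

Which has the larger per-liter effect? (|β₁|)
- Model A: β₁ = -1.4830 → predicted fuel efficiency falls 1.4830 mpg per additional liter of engine displacement
- Model B: β₁ = -4.2206 → predicted fuel efficiency falls 4.2206 mpg per additional liter of engine displacement
- |-1.4830| < |-4.2206| → Model B shows the stronger marginal effect

Note: A steeper slope doesn't make a better model if the scatter around the line is large.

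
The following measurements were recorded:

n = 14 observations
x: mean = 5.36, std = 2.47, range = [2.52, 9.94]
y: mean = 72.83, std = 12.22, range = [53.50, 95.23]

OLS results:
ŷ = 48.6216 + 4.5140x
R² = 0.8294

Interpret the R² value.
R² = 0.8294 means 82.94% of the variation in y is explained by the linear relationship with x. This indicates a strong fit.

R² (coefficient of determination) measures the proportion of variance in y explained by the regression model.

Here R² = 0.8294:
- Explained: 82.94% of the variation in y
- Unexplained (residual): 100% − 82.94% = 17.06%
- Rule of thumb (below 0.3 weak; 0.3 to below 0.7 moderate; 0.7 and above strong) → strong

Equivalently, for simple linear regression R² = r², so |r| = √0.8294 ≈ 0.9107.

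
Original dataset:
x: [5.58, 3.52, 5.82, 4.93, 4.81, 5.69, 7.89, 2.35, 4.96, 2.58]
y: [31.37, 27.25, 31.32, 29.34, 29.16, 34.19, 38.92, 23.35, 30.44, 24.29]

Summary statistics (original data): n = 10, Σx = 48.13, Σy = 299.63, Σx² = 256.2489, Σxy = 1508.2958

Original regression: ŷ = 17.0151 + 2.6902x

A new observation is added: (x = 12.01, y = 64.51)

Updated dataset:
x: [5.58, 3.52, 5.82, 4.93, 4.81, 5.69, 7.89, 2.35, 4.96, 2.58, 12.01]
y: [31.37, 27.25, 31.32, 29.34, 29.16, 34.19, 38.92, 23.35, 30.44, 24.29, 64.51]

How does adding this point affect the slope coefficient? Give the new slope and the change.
Adding the point moves β₁ from 2.6902 to 4.0762, i.e. it increases by 1.3860 (+51.5%).

The new point has HIGH LEVERAGE: x = 12.01 is far from the original mean x̄ = 48.13/10 ≈ 4.81 (original range [2.35, 7.89]).

Step 1: Update the sums with the new point (n goes from 10 to 11)
Σx  = 48.13 + 12.01 = 60.14
Σy  = 299.63 + 64.51 = 364.14
Σx² = 256.2489 + 12.01² = 256.2489 + 144.2401 = 400.4890
Σxy = 1508.2958 + 12.01×64.51 = 1508.2958 + 774.7651 = 2283.0609

Step 2: Recompute the slope with b₁ = (nΣxy − ΣxΣy) / (nΣx² − (Σx)²)
Numerator   = 11×2283.0609 − 60.14×364.14 = 25113.6699 − 21899.3796 = 3214.2903
Denominator = 11×400.4890 − 60.14² = 4405.3790 − 3616.8196 = 788.5594
b₁(new) = 3214.2903 / 788.5594 = 4.0762

(Same formula on the original sums: (10×1508.2958 − 48.13×299.63) / (10×256.2489 − 48.13²) = 661.7661 / 245.9921 = 2.6902, matching the given fit.)

Step 3: Change in slope
Δβ₁ = 4.0762 − 2.6902 = +1.3860
Relative change = +1.3860 / 2.6902 × 100% = +51.5%
→ the slope increases when the point is added.

A high-leverage point only changes the slope if it is off the original line; here y = 64.51 is above the original trend, so the slope increases.
In practice: investigate whether it comes from the same population as the rest of the sample; refit with and without it and report both if conclusions differ.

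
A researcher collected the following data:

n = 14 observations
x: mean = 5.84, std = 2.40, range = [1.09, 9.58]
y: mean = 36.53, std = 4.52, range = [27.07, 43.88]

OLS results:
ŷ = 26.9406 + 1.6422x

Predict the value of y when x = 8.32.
ŷ = 40.6037

x = 8.32 lies inside the observed range [1.09, 9.58], so the fitted equation applies directly:

ŷ = 26.9406 + 1.6422 × 8.32
ŷ = 26.9406 + 13.6631
ŷ = 40.6037

This is a point prediction; actual observations scatter around it by roughly the residual standard deviation.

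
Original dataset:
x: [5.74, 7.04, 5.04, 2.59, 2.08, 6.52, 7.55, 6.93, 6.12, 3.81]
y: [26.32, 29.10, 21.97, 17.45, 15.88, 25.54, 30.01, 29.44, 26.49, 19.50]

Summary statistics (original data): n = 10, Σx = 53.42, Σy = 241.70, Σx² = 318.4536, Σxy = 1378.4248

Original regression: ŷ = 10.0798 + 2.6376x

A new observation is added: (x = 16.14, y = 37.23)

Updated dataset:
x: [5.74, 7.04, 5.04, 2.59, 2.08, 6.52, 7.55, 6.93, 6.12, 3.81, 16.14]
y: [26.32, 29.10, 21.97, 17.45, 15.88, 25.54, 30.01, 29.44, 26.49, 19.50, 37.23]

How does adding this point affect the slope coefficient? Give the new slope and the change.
Adding the point moves β₁ from 2.6376 to 1.5492, i.e. it decreases by 1.0884 (-41.3%).

The new point has HIGH LEVERAGE: x = 16.14 is far from the original mean x̄ = 53.42/10 ≈ 5.34 (original range [2.08, 7.55]).

Step 1: Update the sums with the new point (n goes from 10 to 11)
Σx  = 53.42 + 16.14 = 69.56
Σy  = 241.70 + 37.23 = 278.93
Σx² = 318.4536 + 16.14² = 318.4536 + 260.4996 = 578.9532
Σxy = 1378.4248 + 16.14×37.23 = 1378.4248 + 600.8922 = 1979.3170

Step 2: Recompute the slope with b₁ = (nΣxy − ΣxΣy) / (nΣx² − (Σx)²)
Numerator   = 11×1979.3170 − 69.56×278.93 = 21772.4870 − 19402.3708 = 2370.1162
Denominator = 11×578.9532 − 69.56² = 6368.4852 − 4838.5936 = 1529.8916
b₁(new) = 2370.1162 / 1529.8916 = 1.5492

(Same formula on the original sums: (10×1378.4248 − 53.42×241.70) / (10×318.4536 − 53.42²) = 872.6340 / 330.8396 = 2.6376, matching the given fit.)

Step 3: Change in slope
Δβ₁ = 1.5492 − 2.6376 = -1.0884
Relative change = -1.0884 / 2.6376 × 100% = -41.3%
→ the slope decreases when the point is added.

A high-leverage point only changes the slope if it is off the original line; here y = 37.23 is below the original trend, so the slope decreases.
In practice: examine leverage (hᵢ) and Cook's distance rather than deleting it automatically.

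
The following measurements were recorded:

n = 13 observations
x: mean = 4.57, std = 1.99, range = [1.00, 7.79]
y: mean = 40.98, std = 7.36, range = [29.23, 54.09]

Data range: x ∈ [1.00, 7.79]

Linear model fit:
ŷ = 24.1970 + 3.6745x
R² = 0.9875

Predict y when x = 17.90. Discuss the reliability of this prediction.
ŷ = 89.9706, but this is extrapolation (above the data range [1.00, 7.79]) and may be unreliable.

Prediction calculation:
ŷ = 24.1970 + 3.6745 × 17.90
ŷ = 89.9706

Reliability:
- Data range: x ∈ [1.00, 7.79]
- Prediction point: x = 17.90 is 10.11 units above the observed range → this is EXTRAPOLATION, not interpolation

Why that matters here:
- The standard error of prediction grows with (x − x̄)², and x = 17.90 is far from x̄ = 4.57
- R² describes fit only over the sampled x values; it says nothing about behaviour beyond them
- The linear relationship may not hold outside the observed range

The R² = 0.9875 only validates the fit within [1.00, 7.79]; treat ŷ = 89.9706 with caution.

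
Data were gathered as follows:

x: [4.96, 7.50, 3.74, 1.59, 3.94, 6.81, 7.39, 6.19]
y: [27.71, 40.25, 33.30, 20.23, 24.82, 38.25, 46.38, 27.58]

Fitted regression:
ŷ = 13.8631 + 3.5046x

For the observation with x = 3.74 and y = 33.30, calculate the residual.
Residual = 6.3297

The residual is the difference between the actual value and the predicted value:

Residual = y - ŷ

Step 1: Calculate predicted value
ŷ = 13.8631 + 3.5046 × 3.74
ŷ = 26.9703

Step 2: Calculate residual
Residual = 33.30 - 26.9703
Residual = 6.3297

Interpretation: the model underestimates the actual value by 6.3297 at this point (positive residual → observation lies above the fitted line).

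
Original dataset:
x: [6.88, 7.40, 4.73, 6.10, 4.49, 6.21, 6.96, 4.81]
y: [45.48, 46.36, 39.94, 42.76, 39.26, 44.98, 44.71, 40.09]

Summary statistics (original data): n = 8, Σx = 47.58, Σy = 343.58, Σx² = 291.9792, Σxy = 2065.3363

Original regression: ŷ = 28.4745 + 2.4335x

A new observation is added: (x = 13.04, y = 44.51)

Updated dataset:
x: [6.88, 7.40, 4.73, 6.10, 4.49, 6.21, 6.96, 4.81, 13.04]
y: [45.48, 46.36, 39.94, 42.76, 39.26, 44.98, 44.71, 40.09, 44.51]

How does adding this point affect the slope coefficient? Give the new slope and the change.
Adding the point moves β₁ from 2.4335 to 0.5910, i.e. it decreases by 1.8425 (-75.7%).

x = 13.04 lies well outside the original x-range [4.49, 7.40] (x̄ ≈ 5.95), so this observation has high leverage and can move the slope substantially.

Step 1: Update the sums with the new point (n goes from 8 to 9)
Σx  = 47.58 + 13.04 = 60.62
Σy  = 343.58 + 44.51 = 388.09
Σx² = 291.9792 + 13.04² = 291.9792 + 170.0416 = 462.0208
Σxy = 2065.3363 + 13.04×44.51 = 2065.3363 + 580.4104 = 2645.7467

Step 2: Recompute the slope with b₁ = (nΣxy − ΣxΣy) / (nΣx² − (Σx)²)
Numerator   = 9×2645.7467 − 60.62×388.09 = 23811.7203 − 23526.0158 = 285.7045
Denominator = 9×462.0208 − 60.62² = 4158.1872 − 3674.7844 = 483.4028
b₁(new) = 285.7045 / 483.4028 = 0.5910

(Same formula on the original sums: (8×2065.3363 − 47.58×343.58) / (8×291.9792 − 47.58²) = 175.1540 / 71.9772 = 2.4335, matching the given fit.)

Step 3: Change in slope
Δβ₁ = 0.5910 − 2.4335 = -1.8425
Relative change = -1.8425 / 2.4335 × 100% = -75.7%
→ the slope decreases when the point is added.

Because the point sits below the extension of the original line at a high-leverage x, it tilts the fit down.
In practice: check such a point for data-entry or measurement error.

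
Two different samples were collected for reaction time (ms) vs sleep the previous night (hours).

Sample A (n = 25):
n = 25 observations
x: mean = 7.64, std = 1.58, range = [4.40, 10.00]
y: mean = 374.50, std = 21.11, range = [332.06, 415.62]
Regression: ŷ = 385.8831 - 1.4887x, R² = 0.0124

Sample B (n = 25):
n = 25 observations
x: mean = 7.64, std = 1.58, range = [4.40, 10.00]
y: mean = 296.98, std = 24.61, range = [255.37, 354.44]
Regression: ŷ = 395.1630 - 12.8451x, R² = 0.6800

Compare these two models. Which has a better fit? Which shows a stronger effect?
Model B has the better fit (R² = 0.6800 vs 0.0124). Model B shows the stronger effect (|β₁| = 12.8451 vs 1.4887).

Model Comparison:

Goodness of fit (R²):
- Model A: R² = 0.0124 → 1.24% of variance in reaction time explained
- Model B: R² = 0.6800 → 68.00% of variance in reaction time explained
- 0.6800 > 0.0124 → Model B has the better fit

Effect size (slope magnitude):
- Model A: β₁ = -1.4887 → predicted reaction time falls 1.4887 ms per additional hour of sleep
- Model B: β₁ = -12.8451 → predicted reaction time falls 12.8451 ms per additional hour of sleep
- |-1.4887| < |-12.8451| → Model B shows the stronger marginal effect

Notes:
- A better fit (higher R²) doesn't necessarily mean a more important relationship.
- A steeper slope doesn't make a better model if the scatter around the line is large.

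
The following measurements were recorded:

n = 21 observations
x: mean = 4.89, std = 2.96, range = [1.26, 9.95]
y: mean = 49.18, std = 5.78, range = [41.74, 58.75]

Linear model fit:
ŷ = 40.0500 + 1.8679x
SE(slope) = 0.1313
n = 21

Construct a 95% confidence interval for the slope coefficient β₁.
The 95% CI for β₁ is (1.5931, 2.1427)

Confidence interval for the slope:

The 95% CI for β₁ is: β̂₁ ± t*(α/2, n-2) × SE(β̂₁)

Step 1: Find critical t-value
- Confidence level = 0.95
- Degrees of freedom = n - 2 = 21 - 2 = 19
- t*(α/2, 19) = 2.0930

Step 2: Calculate margin of error
Margin = 2.0930 × 0.1313 = 0.2748

Step 3: Construct interval
CI = 1.8679 ± 0.2748
CI = (1.5931, 2.1427)

Interpretation: We are 95% confident that the true slope β₁ lies between 1.5931 and 2.1427.
Both endpoints are positive, so the data support a genuinely positive slope at this confidence level.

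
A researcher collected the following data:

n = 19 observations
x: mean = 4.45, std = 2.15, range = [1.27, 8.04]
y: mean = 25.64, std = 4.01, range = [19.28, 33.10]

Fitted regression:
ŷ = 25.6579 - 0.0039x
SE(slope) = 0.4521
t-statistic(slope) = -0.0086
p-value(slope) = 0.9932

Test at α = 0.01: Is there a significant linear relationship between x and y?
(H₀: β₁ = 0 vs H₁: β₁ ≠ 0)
Fail to reject H₀: p-value = 0.9932 ≥ α = 0.01. The linear relationship is not significant at the 1% level.

Hypothesis test for the slope coefficient:

H₀: β₁ = 0 (no linear relationship)
H₁: β₁ ≠ 0 (linear relationship exists)

Test statistic: t = β̂₁ / SE(β̂₁) = -0.0039 / 0.4521 = -0.0086

The p-value (0.9932) is the probability, under H₀, of a t-statistic at least as extreme as |t| = 0.0086 (two-sided, df = n − 2 = 17).

Decision rule: reject H₀ if p-value < α.
p-value = 0.9932 ≥ α = 0.01 → fail to reject H₀.

At α = 0.01 the data do not provide convincing evidence of a nonzero slope.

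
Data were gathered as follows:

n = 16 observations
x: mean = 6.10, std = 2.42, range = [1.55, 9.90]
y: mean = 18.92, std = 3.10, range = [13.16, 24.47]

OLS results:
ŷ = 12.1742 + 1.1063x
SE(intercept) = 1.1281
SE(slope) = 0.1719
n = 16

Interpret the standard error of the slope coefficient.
SE(slope) = 0.1719 measures the uncertainty in the estimated slope. The coefficient is estimated precisely (SE/|β̂₁| = 15.5%).

SE(β̂₁) = s / √Sxx, where s is the residual standard deviation and Sxx = Σ(x − x̄)². It is the yardstick for how far β̂₁ = 1.1063 could plausibly be from the true slope.

Relative precision:
- SE / |β̂₁| = 0.1719 / 1.1063 = 15.5%
- Rule of thumb (under 20%: precise; 20% to under 50%: moderately precise; 50% or more: imprecise) → precise

Link to interval estimation: a confidence interval for β₁ is β̂₁ ± t* × 0.1719, so SE sets the half-width per unit of t*.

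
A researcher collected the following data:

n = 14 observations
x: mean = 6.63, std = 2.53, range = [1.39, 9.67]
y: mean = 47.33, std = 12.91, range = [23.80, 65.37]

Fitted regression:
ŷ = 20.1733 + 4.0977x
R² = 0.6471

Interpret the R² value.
R² = 0.6471 means 64.71% of the variation in y is explained by the linear relationship with x. This indicates a moderate fit.

R² = 1 − SS_res/SS_tot compares the residual scatter to the total scatter of y about its mean.

Here R² = 0.6471:
- Explained: 64.71% of the variation in y
- Unexplained (residual): 100% − 64.71% = 35.29%
- Rule of thumb (below 0.3 weak; 0.3 to below 0.7 moderate; 0.7 and above strong) → moderate

Note: R² never decreases when predictors are added, so it should not be used alone to compare models of different size.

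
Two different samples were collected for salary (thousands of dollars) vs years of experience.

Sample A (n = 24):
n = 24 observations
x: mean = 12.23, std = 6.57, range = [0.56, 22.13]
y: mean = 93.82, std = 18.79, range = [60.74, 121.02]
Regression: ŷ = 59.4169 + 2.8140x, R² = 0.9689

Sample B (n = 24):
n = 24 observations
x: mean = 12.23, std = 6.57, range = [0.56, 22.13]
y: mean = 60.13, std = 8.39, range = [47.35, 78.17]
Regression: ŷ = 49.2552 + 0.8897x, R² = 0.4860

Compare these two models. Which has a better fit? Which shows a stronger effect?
Model A has the better fit (R² = 0.9689 vs 0.4860). Model A shows the stronger effect (|β₁| = 2.8140 vs 0.8897).

Model Comparison:

Goodness of fit (R²):
- Model A: R² = 0.9689 → 96.89% of variance in salary explained
- Model B: R² = 0.4860 → 48.60% of variance in salary explained
- 0.9689 > 0.4860 → Model A has the better fit

Effect size (slope magnitude):
- Model A: β₁ = 2.8140 → predicted salary rises 2.8140 thousand dollars per additional year of experience
- Model B: β₁ = 0.8897 → predicted salary rises 0.8897 thousand dollars per additional year of experience
- |2.8140| > |0.8897| → Model A shows the stronger marginal effect

Note: The two samples could reflect different populations, time periods, or measurement quality.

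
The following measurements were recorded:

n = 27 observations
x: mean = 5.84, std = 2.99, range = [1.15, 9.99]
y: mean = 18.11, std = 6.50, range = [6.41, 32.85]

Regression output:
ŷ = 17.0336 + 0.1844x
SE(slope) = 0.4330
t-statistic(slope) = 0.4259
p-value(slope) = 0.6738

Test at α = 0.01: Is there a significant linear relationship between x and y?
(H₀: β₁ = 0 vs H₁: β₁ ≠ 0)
Since p-value = 0.6738 ≥ α = 0.01, fail to reject H₀ — the slope is not significantly different from 0.

Hypothesis test for the slope coefficient:

H₀: β₁ = 0 (no linear relationship)
H₁: β₁ ≠ 0 (linear relationship exists)

Test statistic: t = β̂₁ / SE(β̂₁) = 0.1844 / 0.4330 = 0.4259

p = 0.6738: how often a slope estimate this far from 0 (in SE units) would arise by chance if β₁ were truly 0.

Decision rule: reject H₀ if p-value < α.
p-value = 0.6738 ≥ α = 0.01 → fail to reject H₀.

There is not sufficient evidence at the 1% significance level to conclude that a linear relationship exists between x and y.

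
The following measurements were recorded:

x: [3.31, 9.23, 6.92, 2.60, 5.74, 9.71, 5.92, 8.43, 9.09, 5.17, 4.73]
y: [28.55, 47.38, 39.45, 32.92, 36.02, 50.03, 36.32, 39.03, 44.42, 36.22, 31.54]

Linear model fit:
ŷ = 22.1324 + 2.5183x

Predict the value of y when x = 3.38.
ŷ = 30.6443

Plug x = 3.38 into the fitted line:

ŷ = 22.1324 + 2.5183 × 3.38
ŷ = 22.1324 + 8.5119
ŷ = 30.6443

This is a point prediction; actual observations scatter around it by roughly the residual standard deviation.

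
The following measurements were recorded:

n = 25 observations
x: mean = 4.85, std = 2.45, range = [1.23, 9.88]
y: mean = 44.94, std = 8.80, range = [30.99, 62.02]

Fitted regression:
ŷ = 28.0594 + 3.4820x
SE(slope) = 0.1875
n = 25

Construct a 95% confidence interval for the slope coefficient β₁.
The 95% CI for β₁ is (3.0941, 3.8699)

Confidence interval for the slope:

The 95% CI for β₁ is: β̂₁ ± t*(α/2, n-2) × SE(β̂₁)

Step 1: Find critical t-value
- Confidence level = 0.95
- Degrees of freedom = n - 2 = 25 - 2 = 23
- t*(α/2, 23) = 2.0687

Step 2: Calculate margin of error
Margin = 2.0687 × 0.1875 = 0.3879

Step 3: Construct interval
CI = 3.4820 ± 0.3879
CI = (3.0941, 3.8699)

Interpretation: intervals built this way capture the true β₁ in 95% of repeated samples; here the plausible range for the per-unit effect of x on y is 3.0941 to 3.8699.
The interval does not include 0, suggesting a significant linear relationship.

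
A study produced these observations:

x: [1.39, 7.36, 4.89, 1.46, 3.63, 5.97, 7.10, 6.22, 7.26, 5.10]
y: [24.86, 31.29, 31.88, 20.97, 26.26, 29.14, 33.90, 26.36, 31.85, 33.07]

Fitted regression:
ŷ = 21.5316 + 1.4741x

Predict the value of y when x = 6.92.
ŷ = 31.7324

Plug x = 6.92 into the fitted line:

ŷ = 21.5316 + 1.4741 × 6.92
ŷ = 21.5316 + 10.2008
ŷ = 31.7324

This is the fitted mean response at that x — an individual observation would come with a wider prediction interval.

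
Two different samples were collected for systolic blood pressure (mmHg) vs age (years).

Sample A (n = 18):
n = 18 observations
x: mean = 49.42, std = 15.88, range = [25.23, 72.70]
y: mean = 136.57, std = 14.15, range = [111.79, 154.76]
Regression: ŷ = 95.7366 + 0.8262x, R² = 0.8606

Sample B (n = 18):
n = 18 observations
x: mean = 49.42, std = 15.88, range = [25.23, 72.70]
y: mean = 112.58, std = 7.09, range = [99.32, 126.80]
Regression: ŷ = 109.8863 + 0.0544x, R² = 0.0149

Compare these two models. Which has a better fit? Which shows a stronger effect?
Model A has the better fit (R² = 0.8606 vs 0.0149). Model A shows the stronger effect (|β₁| = 0.8262 vs 0.0544).

Model Comparison:

Fit — compare R²:
- Model A: R² = 0.8606 → 86.06% of variance in blood pressure explained
- Model B: R² = 0.0149 → 1.49% of variance in blood pressure explained
- 0.8606 > 0.0149 → Model A has the better fit

Which has the larger per-year effect? (|β₁|)
- Model A: β₁ = 0.8262 → predicted blood pressure rises 0.8262 mmHg per additional year of age
- Model B: β₁ = 0.0544 → predicted blood pressure rises 0.0544 mmHg per additional year of age
- |0.8262| > |0.0544| → Model A shows the stronger marginal effect

Notes:
- A better fit (higher R²) doesn't necessarily mean a more important relationship.
- R² measures how tightly points cluster around the line; β₁ measures how steep the line is — they answer different questions.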